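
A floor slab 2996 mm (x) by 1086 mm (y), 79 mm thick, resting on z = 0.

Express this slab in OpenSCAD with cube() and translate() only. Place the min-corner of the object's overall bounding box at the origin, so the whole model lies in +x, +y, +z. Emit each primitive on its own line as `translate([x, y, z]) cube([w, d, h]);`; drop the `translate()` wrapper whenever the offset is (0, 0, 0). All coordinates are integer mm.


cube([2996, 1086, 79]);


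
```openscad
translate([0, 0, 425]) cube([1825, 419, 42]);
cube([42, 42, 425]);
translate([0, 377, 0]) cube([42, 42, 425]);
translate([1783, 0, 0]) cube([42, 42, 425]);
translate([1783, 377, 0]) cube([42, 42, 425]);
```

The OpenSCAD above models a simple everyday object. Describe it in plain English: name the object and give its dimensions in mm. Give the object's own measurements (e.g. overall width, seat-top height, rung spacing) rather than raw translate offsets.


A long wooden bench with a 1825 mm (x) × 419 mm (y) seat, 42 mm thick, its top surface 467 mm above the floor. Four 42 mm square legs at the seat corners, flush with the edges, run from z = 0 to the seat underside.


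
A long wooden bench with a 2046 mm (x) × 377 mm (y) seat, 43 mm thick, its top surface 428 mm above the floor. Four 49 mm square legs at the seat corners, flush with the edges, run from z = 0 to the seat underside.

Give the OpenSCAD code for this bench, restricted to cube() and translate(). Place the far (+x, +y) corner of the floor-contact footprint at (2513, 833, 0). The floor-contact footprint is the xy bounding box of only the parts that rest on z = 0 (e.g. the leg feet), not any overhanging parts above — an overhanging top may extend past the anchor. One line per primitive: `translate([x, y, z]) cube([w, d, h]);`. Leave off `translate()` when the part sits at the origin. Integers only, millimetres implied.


translate([467, 456, 385]) cube([2046, 377, 43]);
translate([467, 456, 0]) cube([49, 49, 385]);
translate([467, 784, 0]) cube([49, 49, 385]);
translate([2464, 456, 0]) cube([49, 49, 385]);
translate([2464, 784, 0]) cube([49, 49, 385]);


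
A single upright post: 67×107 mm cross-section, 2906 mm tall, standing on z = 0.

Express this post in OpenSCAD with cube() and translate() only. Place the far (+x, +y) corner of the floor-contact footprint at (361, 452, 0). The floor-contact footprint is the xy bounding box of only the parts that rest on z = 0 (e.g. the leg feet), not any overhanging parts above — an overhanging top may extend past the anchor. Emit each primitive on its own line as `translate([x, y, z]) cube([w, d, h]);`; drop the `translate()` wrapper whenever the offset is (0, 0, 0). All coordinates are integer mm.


translate([294, 345, 0]) cube([67, 107, 2906]);


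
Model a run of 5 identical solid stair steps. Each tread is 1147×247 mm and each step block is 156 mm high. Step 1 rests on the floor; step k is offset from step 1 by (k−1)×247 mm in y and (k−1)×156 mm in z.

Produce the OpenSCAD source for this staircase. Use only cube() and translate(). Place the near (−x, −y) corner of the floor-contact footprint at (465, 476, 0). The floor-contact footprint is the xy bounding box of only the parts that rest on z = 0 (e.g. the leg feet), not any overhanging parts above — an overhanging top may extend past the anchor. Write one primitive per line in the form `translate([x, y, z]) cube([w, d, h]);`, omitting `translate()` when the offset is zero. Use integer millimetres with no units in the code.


translate([465, 476, 0]) cube([1147, 247, 156]);
translate([465, 723, 156]) cube([1147, 247, 156]);
translate([465, 970, 312]) cube([1147, 247, 156]);
translate([465, 1217, 468]) cube([1147, 247, 156]);
translate([465, 1464, 624]) cube([1147, 247, 156]);


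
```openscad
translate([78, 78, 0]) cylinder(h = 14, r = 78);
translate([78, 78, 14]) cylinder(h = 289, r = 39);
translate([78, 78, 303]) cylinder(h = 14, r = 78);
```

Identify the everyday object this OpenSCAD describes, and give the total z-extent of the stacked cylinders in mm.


A spool. The overall height is 317 mm.

Three coaxial cylinders, large–small–large — a spool. Two 14 mm flanges and a 289 mm core give 14 + 289 + 14 = 317 mm.


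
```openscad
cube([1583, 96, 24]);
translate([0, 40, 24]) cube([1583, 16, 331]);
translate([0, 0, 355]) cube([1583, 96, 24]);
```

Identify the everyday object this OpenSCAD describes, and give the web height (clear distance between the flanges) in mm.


An I-beam. The web height is 331 mm.

Two wide flanges with a thin centred web — an I-beam. Overall 379 mm minus two 24 mm flanges gives a web of 379 − 2·24 = 331 mm.


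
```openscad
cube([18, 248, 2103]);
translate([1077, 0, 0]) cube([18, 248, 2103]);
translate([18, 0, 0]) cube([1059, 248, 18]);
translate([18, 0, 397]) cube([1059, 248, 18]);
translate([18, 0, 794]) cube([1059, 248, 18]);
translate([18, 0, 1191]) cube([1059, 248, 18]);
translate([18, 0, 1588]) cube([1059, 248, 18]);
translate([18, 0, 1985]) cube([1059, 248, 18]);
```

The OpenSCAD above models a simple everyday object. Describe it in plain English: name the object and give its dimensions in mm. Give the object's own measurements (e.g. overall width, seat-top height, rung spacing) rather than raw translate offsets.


An open bookshelf. Two side panels, each 18 mm thick, 248 mm deep and 2103 mm tall, stand 1095 mm apart (outside-to-outside). Between them sit 6 shelves, each 18 mm thick and 248 mm deep, spanning the full gap between the sides. The bottom shelf rests on the floor (its underside at z = 0) and the clear gap between one shelf's top and the next shelf's underside is 379 mm.


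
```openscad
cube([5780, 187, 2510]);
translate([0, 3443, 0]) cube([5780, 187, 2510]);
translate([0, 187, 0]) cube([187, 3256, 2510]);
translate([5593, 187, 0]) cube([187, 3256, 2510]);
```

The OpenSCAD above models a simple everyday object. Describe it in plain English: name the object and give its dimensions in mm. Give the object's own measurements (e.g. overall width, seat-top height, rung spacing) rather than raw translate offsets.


The wall frame of a small rectangular building: four walls, each 2510 mm tall and 187 mm thick, enclosing a footprint 5780 mm (x) by 3630 mm (y) outside-to-outside, with no floor or roof. The front and back walls (the −y and +y sides) span the full width; the two side walls fit between them.


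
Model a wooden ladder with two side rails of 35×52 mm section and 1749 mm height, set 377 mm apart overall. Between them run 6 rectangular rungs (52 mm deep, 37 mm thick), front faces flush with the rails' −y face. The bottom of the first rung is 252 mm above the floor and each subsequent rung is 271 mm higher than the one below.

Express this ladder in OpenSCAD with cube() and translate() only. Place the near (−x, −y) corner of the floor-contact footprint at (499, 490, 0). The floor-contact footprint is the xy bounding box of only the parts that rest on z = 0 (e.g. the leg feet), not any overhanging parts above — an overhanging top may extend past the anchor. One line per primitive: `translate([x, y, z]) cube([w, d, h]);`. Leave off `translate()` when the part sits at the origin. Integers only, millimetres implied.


// rung span = 377 - 2*35 = 307
// rung[k] z = 252 + k*271
translate([499, 490, 0]) cube([35, 52, 1749]);
translate([841, 490, 0]) cube([35, 52, 1749]);
translate([534, 490, 252]) cube([307, 52, 37]);
translate([534, 490, 523]) cube([307, 52, 37]);
translate([534, 490, 794]) cube([307, 52, 37]);
translate([534, 490, 1065]) cube([307, 52, 37]);
translate([534, 490, 1336]) cube([307, 52, 37]);
translate([534, 490, 1607]) cube([307, 52, 37]);


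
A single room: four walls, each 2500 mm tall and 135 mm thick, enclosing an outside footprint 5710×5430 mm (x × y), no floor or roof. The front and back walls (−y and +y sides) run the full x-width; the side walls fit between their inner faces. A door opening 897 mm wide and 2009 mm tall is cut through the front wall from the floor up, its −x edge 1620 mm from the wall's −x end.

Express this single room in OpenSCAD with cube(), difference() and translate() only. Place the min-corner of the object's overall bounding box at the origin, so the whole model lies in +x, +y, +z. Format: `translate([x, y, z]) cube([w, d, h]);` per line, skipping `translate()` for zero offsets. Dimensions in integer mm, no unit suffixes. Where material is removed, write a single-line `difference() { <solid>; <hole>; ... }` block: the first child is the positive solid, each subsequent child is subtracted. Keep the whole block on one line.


difference() { cube([5710, 135, 2500]); translate([1620, 0, 0]) cube([897, 135, 2009]); }
translate([0, 5295, 0]) cube([5710, 135, 2500]);
translate([0, 135, 0]) cube([135, 5160, 2500]);
translate([5575, 135, 0]) cube([135, 5160, 2500]);


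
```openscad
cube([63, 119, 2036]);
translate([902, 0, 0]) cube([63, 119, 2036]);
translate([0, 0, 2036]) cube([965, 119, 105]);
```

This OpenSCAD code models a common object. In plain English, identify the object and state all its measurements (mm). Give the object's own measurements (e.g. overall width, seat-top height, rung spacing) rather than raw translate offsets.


A door frame. The clear opening is 839 mm wide and 2036 mm high. Two 63 mm wide jambs, 119 mm deep, stand either side of the opening from the floor to the top of the opening. A 105 mm thick head sits across the top of both jambs, spanning the full outside width of the frame.


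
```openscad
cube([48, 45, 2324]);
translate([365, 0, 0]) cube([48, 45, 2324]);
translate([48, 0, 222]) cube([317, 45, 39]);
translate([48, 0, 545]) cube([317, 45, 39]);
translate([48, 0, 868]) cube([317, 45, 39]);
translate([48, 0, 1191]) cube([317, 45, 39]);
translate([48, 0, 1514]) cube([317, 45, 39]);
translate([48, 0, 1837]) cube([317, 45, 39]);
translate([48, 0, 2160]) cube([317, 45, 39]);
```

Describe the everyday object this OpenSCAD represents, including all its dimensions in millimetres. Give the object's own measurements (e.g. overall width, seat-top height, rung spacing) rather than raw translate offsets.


A straight ladder. Two 48×45 mm vertical rails, 2324 mm tall, stand 413 mm apart (outside-to-outside) with their front faces coplanar on the −y side. 7 rungs, each 45 mm deep and 39 mm tall, span between the inner faces of the rails, front faces flush with the rails. The lowest rung's underside is at z = 222 mm and rungs are spaced 323 mm apart (underside to underside).


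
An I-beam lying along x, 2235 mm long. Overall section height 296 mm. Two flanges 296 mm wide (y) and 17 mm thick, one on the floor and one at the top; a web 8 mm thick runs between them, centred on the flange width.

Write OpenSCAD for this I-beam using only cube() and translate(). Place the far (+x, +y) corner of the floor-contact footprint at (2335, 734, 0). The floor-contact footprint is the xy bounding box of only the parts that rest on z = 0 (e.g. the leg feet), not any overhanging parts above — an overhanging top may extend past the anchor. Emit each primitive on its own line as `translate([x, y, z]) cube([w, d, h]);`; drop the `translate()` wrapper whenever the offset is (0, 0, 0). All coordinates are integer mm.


translate([100, 438, 0]) cube([2235, 296, 17]);
translate([100, 582, 17]) cube([2235, 8, 262]);
translate([100, 438, 279]) cube([2235, 296, 17]);


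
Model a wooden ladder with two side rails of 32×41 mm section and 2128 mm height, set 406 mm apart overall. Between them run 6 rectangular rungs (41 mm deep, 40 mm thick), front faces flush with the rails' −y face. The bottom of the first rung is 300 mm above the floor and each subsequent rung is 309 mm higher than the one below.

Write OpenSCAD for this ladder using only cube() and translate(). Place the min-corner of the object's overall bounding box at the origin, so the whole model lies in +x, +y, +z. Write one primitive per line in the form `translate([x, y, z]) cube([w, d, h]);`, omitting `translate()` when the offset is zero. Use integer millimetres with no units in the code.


// rung span = 406 - 2*32 = 342
// rung[k] z = 300 + k*309
cube([32, 41, 2128]);
translate([374, 0, 0]) cube([32, 41, 2128]);
translate([32, 0, 300]) cube([342, 41, 40]);
translate([32, 0, 609]) cube([342, 41, 40]);
translate([32, 0, 918]) cube([342, 41, 40]);
translate([32, 0, 1227]) cube([342, 41, 40]);
translate([32, 0, 1536]) cube([342, 41, 40]);
translate([32, 0, 1845]) cube([342, 41, 40]);


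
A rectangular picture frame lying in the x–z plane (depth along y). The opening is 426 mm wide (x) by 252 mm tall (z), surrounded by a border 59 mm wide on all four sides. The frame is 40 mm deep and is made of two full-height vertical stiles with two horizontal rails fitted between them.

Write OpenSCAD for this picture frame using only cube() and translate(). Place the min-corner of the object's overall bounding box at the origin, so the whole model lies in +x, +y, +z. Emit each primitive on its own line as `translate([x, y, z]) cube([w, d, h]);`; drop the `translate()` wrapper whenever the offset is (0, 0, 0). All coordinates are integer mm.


cube([59, 40, 370]);
translate([485, 0, 0]) cube([59, 40, 370]);
translate([59, 0, 0]) cube([426, 40, 59]);
translate([59, 0, 311]) cube([426, 40, 59]);


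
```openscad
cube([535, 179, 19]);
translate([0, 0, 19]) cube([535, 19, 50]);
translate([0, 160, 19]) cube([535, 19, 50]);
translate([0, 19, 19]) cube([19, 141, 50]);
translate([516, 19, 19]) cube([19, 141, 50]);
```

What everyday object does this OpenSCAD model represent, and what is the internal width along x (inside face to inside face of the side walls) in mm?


An open box. The internal width is 497 mm.

A 535×179 base slab with four walls standing on it — an open box. The base is 535 mm wide and the walls are 19 mm thick, so the internal width is 535 − 2 × 19 = 497 mm.


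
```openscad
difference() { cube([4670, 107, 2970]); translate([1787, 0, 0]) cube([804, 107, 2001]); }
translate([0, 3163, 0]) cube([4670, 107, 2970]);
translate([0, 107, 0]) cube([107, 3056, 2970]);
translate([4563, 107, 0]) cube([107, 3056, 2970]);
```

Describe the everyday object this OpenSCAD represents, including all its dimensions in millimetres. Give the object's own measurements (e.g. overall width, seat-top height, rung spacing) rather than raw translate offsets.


A single room: four walls, each 2970 mm tall and 107 mm thick, enclosing an outside footprint 4670×3270 mm (x × y), no floor or roof. The front and back walls (−y and +y sides) run the full x-width; the side walls fit between their inner faces. A door opening 804 mm wide and 2001 mm tall is cut through the front wall from the floor up, its −x edge 1787 mm from the wall's −x end.


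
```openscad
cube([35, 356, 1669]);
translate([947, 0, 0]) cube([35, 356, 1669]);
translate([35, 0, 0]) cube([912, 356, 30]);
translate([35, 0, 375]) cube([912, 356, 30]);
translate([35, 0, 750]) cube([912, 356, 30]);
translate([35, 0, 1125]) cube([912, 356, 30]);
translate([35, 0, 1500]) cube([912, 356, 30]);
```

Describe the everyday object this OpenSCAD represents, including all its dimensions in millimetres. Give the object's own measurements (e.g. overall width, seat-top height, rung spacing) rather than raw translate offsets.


An open bookshelf. Two side panels, each 35 mm thick, 356 mm deep and 1669 mm tall, stand 982 mm apart (outside-to-outside). Between them sit 5 shelves, each 30 mm thick and 356 mm deep, spanning the full gap between the sides. The bottom shelf rests on the floor (its underside at z = 0) and the clear gap between one shelf's top and the next shelf's underside is 345 mm.


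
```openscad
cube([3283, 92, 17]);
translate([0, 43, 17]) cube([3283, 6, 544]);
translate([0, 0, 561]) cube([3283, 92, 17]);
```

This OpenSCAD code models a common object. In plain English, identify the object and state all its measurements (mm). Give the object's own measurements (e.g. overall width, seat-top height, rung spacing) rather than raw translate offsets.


An I-beam lying along x, 3283 mm long. Overall section height 578 mm. Two flanges 92 mm wide (y) and 17 mm thick, one on the floor and one at the top; a web 6 mm thick runs between them, centred on the flange width.


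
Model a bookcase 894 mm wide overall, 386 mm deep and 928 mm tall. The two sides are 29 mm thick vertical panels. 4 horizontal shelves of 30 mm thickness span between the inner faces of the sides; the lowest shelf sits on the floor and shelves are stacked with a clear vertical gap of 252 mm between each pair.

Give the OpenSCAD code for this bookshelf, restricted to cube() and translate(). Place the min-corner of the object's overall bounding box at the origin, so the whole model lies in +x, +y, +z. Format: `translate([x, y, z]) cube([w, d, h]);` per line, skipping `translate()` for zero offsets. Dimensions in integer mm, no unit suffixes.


cube([29, 386, 928]);
translate([865, 0, 0]) cube([29, 386, 928]);
translate([29, 0, 0]) cube([836, 386, 30]);
translate([29, 0, 282]) cube([836, 386, 30]);
translate([29, 0, 564]) cube([836, 386, 30]);
translate([29, 0, 846]) cube([836, 386, 30]);


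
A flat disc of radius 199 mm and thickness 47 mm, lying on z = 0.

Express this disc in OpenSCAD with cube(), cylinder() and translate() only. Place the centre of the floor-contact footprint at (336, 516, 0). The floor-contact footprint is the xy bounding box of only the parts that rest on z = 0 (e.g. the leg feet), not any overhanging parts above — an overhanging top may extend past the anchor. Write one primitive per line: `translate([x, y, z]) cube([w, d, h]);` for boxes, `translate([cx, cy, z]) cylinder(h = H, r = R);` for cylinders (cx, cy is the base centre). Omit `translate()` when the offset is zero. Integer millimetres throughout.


translate([336, 516, 0]) cylinder(h = 47, r = 199);


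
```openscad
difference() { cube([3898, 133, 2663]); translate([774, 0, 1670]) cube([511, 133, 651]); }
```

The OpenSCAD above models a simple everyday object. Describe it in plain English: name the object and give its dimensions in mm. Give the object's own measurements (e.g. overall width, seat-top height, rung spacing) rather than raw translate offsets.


A wall 3898 mm long (x), 133 mm thick (y), 2663 mm tall, with a rectangular window opening cut through it. The opening is 511 mm wide and 651 mm tall; its sill is at z = 1670 mm and its near (−x) edge is 774 mm from the wall's −x end. The opening passes through the full wall thickness.


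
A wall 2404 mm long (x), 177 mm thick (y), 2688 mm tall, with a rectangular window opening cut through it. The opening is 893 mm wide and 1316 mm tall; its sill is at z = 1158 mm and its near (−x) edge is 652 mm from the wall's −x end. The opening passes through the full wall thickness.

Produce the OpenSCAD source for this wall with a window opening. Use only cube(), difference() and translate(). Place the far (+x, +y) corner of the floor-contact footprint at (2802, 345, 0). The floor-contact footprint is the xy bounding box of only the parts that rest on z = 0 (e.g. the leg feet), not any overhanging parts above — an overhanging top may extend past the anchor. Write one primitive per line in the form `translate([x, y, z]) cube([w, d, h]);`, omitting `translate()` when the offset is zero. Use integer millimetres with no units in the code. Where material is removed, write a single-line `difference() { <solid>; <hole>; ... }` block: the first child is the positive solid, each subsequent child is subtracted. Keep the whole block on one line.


difference() { translate([398, 168, 0]) cube([2404, 177, 2688]); translate([1050, 168, 1158]) cube([893, 177, 1316]); }


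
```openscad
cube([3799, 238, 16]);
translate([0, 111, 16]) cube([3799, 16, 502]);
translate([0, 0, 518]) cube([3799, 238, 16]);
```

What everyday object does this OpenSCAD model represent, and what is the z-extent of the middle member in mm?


An I-beam. The web height is 502 mm.

Two wide flanges with a thin centred web — an I-beam. Overall 534 mm minus two 16 mm flanges gives a web of 534 − 2·16 = 502 mm.


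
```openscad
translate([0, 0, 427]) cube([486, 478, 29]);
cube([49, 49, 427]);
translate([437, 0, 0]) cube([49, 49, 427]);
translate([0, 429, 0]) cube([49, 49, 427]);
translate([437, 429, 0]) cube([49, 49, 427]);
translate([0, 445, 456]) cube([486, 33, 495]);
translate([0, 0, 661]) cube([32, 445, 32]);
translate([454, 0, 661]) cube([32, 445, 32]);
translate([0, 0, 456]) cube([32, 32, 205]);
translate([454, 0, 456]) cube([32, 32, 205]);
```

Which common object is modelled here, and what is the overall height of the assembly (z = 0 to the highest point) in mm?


A chair. The overall height is 951 mm.

A slab on four corner posts with a tall panel at the back — a chair. The seat slab sits at z = 427 with thickness 29, and the 495 mm backrest starts at the seat top, so the overall height is 427 + 29 + 495 = 951 mm.


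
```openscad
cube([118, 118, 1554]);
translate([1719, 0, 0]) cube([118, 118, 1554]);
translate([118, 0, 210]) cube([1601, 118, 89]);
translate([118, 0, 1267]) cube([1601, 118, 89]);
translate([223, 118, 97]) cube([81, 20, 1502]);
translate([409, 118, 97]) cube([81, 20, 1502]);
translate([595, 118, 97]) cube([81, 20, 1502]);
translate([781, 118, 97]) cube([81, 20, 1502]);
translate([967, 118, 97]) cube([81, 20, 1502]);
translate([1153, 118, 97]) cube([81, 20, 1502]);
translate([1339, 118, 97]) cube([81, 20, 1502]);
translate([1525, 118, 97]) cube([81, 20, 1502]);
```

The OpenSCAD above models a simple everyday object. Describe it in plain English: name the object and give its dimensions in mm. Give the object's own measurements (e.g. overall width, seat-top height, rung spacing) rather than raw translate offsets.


A fence section. Two 118×118 mm posts, 1554 mm tall, stand on the floor with a clear span of 1601 mm between their inner faces. Two horizontal rails of 118×89 mm section span the gap between the posts with their undersides at z = 210 mm and z = 1267 mm, flush with the posts' −y face. 8 pickets, each 81 mm wide, 20 mm thick and 1502 mm tall, are fixed to the +y face of the rails with their bottoms at z = 97 mm, spaced across the span with a 105 mm gap after the −x post and between neighbouring pickets, with 113 mm left before the +x post.


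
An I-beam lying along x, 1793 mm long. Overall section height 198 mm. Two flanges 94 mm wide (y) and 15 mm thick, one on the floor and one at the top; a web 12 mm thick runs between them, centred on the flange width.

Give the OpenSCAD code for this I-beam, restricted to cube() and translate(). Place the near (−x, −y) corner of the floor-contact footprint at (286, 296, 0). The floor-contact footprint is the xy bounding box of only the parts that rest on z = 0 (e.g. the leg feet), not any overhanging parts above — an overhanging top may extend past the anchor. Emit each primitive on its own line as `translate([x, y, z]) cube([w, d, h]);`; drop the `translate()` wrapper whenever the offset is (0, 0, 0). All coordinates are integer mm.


translate([286, 296, 0]) cube([1793, 94, 15]);
translate([286, 337, 15]) cube([1793, 12, 168]);
translate([286, 296, 183]) cube([1793, 94, 15]);


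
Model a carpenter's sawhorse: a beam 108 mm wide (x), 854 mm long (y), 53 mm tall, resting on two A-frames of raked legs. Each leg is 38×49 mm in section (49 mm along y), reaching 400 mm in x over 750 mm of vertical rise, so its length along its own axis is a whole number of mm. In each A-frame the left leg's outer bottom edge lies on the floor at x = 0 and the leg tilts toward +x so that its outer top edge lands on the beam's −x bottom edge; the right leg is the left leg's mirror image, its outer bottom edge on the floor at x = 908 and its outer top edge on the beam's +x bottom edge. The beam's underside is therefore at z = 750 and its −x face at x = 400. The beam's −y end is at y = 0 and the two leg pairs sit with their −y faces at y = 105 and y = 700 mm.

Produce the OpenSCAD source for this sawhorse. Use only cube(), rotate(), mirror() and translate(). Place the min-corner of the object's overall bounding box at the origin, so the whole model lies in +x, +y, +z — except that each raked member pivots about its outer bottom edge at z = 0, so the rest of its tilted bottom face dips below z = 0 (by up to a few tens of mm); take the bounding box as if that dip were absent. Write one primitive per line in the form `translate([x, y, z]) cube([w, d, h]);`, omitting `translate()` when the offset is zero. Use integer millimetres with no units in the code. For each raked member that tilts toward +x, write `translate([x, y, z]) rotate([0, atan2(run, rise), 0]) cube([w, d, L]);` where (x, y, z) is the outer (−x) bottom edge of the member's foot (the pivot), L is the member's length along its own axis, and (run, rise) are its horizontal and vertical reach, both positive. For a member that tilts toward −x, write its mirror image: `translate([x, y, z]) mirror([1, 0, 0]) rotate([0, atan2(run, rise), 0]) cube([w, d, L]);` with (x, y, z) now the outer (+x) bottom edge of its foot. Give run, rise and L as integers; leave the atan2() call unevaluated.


// leg length = √(400² + 750²) = 850
// right-leg outer foot x = 2·400 + 108 = 908
// beam min-corner = (400, 0, 750)
translate([400, 0, 750]) cube([108, 854, 53]);
translate([0, 105, 0]) rotate([0, atan2(400, 750), 0]) cube([38, 49, 850]);
translate([908, 105, 0]) mirror([1, 0, 0]) rotate([0, atan2(400, 750), 0]) cube([38, 49, 850]);
translate([0, 700, 0]) rotate([0, atan2(400, 750), 0]) cube([38, 49, 850]);
translate([908, 700, 0]) mirror([1, 0, 0]) rotate([0, atan2(400, 750), 0]) cube([38, 49, 850]);


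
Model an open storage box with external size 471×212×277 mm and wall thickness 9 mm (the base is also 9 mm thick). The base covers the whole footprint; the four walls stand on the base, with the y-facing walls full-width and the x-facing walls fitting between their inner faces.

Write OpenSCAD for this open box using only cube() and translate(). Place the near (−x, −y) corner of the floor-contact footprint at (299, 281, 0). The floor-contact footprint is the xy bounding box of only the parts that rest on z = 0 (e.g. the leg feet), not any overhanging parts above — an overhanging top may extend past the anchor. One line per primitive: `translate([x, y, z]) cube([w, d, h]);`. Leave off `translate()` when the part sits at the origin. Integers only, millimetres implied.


translate([299, 281, 0]) cube([471, 212, 9]);
translate([299, 281, 9]) cube([471, 9, 268]);
translate([299, 484, 9]) cube([471, 9, 268]);
translate([299, 290, 9]) cube([9, 194, 268]);
translate([761, 290, 9]) cube([9, 194, 268]);


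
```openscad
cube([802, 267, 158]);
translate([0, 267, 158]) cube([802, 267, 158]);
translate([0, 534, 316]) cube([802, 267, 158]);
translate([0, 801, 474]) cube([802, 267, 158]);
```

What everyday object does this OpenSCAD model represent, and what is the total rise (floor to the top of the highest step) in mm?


A staircase. The total rise is 632 mm.

4 identical blocks, each offset up and back from the previous — a staircase. Each step is 158 mm tall and there are 4 of them, so the total rise is 4 × 158 = 632 mm.


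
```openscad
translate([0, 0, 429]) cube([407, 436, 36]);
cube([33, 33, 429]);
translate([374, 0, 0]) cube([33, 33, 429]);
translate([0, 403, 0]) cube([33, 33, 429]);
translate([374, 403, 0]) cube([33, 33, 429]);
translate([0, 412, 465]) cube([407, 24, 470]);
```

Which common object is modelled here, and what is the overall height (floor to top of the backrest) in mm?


A chair. The overall height is 935 mm.

A slab on four corner posts with a tall panel at the back — a chair. The seat slab sits at z = 429 with thickness 36, and the 470 mm backrest starts at the seat top, so the overall height is 429 + 36 + 470 = 935 mm.


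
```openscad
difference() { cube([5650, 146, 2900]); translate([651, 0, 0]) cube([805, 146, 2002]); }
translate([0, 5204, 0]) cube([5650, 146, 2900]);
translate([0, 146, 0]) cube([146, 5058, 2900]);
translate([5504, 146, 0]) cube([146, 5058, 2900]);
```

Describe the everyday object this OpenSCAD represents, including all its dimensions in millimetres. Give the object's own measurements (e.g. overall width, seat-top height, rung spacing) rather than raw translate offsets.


A single room: four walls, each 2900 mm tall and 146 mm thick, enclosing an outside footprint 5650×5350 mm (x × y), no floor or roof. The front and back walls (−y and +y sides) run the full x-width; the side walls fit between their inner faces. A door opening 805 mm wide and 2002 mm tall is cut through the front wall from the floor up, its −x edge 651 mm from the wall's −x end.


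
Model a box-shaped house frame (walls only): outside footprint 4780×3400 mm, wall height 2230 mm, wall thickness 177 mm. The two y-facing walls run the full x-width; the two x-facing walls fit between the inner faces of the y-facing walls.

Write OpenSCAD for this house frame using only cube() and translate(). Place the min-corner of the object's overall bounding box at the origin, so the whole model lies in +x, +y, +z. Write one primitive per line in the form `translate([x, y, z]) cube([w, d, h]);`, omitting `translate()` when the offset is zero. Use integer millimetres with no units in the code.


cube([4780, 177, 2230]);
translate([0, 3223, 0]) cube([4780, 177, 2230]);
translate([0, 177, 0]) cube([177, 3046, 2230]);
translate([4603, 177, 0]) cube([177, 3046, 2230]);


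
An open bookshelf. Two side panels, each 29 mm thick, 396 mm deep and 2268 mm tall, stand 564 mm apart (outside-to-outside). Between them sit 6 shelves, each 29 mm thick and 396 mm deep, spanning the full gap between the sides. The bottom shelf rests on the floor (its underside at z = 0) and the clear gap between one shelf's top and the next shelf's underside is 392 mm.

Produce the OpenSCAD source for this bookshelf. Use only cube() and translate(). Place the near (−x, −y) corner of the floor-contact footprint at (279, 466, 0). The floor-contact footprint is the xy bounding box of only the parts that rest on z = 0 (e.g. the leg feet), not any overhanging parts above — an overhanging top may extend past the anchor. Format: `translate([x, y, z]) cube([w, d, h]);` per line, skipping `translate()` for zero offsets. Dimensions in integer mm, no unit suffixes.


translate([279, 466, 0]) cube([29, 396, 2268]);
translate([814, 466, 0]) cube([29, 396, 2268]);
translate([308, 466, 0]) cube([506, 396, 29]);
translate([308, 466, 421]) cube([506, 396, 29]);
translate([308, 466, 842]) cube([506, 396, 29]);
translate([308, 466, 1263]) cube([506, 396, 29]);
translate([308, 466, 1684]) cube([506, 396, 29]);
translate([308, 466, 2105]) cube([506, 396, 29]);


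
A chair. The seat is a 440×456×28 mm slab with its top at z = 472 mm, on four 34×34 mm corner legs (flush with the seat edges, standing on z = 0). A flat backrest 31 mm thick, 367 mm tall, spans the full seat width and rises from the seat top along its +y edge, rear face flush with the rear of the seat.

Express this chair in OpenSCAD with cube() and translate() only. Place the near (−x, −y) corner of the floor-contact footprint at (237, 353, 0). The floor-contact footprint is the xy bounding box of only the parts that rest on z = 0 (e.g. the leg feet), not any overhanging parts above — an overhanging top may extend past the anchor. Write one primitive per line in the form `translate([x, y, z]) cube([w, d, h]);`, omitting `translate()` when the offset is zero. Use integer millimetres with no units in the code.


translate([237, 353, 444]) cube([440, 456, 28]);
translate([237, 353, 0]) cube([34, 34, 444]);
translate([643, 353, 0]) cube([34, 34, 444]);
translate([237, 775, 0]) cube([34, 34, 444]);
translate([643, 775, 0]) cube([34, 34, 444]);
translate([237, 778, 472]) cube([440, 31, 367]);


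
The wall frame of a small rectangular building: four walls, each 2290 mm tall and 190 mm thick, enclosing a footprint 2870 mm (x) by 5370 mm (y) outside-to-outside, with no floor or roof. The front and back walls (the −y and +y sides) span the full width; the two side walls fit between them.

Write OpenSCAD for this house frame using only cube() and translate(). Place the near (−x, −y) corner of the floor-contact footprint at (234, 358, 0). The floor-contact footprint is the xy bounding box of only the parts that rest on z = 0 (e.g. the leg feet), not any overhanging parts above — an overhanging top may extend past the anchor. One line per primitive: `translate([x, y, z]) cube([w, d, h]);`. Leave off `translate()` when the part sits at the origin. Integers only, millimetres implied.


translate([234, 358, 0]) cube([2870, 190, 2290]);
translate([234, 5538, 0]) cube([2870, 190, 2290]);
translate([234, 548, 0]) cube([190, 4990, 2290]);
translate([2914, 548, 0]) cube([190, 4990, 2290]);


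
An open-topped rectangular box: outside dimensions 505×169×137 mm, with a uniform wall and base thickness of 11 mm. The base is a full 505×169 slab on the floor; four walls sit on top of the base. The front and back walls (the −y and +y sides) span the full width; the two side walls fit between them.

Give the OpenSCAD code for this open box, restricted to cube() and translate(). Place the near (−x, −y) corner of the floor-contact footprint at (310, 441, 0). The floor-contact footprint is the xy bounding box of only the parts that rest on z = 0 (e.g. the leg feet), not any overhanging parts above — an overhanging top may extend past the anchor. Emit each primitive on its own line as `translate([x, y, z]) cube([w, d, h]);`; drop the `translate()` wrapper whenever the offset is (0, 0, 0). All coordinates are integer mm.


translate([310, 441, 0]) cube([505, 169, 11]);
translate([310, 441, 11]) cube([505, 11, 126]);
translate([310, 599, 11]) cube([505, 11, 126]);
translate([310, 452, 11]) cube([11, 147, 126]);
translate([804, 452, 11]) cube([11, 147, 126]);


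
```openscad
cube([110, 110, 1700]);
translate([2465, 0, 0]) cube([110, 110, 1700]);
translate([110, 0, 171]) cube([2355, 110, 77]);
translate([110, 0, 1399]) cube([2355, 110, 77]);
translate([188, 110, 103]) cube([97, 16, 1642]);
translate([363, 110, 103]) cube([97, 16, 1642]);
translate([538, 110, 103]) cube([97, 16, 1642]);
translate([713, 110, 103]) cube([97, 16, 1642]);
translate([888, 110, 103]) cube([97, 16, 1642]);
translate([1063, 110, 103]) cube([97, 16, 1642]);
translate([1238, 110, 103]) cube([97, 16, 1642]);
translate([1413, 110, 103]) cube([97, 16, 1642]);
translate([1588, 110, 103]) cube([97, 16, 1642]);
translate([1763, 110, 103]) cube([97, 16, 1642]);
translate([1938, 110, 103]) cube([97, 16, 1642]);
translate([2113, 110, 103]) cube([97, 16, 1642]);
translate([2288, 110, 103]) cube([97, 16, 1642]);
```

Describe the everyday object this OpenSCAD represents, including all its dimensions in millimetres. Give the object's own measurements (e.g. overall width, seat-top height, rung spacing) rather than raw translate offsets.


A fence section. Two 110×110 mm posts, 1700 mm tall, stand on the floor with a clear span of 2355 mm between their inner faces. Two horizontal rails of 110×77 mm section span the gap between the posts with their undersides at z = 171 mm and z = 1399 mm, flush with the posts' −y face. 13 pickets, each 97 mm wide, 16 mm thick and 1642 mm tall, are fixed to the +y face of the rails with their bottoms at z = 103 mm, spaced across the span with a 78 mm gap after the −x post and between neighbouring pickets, with 80 mm left before the +x post.


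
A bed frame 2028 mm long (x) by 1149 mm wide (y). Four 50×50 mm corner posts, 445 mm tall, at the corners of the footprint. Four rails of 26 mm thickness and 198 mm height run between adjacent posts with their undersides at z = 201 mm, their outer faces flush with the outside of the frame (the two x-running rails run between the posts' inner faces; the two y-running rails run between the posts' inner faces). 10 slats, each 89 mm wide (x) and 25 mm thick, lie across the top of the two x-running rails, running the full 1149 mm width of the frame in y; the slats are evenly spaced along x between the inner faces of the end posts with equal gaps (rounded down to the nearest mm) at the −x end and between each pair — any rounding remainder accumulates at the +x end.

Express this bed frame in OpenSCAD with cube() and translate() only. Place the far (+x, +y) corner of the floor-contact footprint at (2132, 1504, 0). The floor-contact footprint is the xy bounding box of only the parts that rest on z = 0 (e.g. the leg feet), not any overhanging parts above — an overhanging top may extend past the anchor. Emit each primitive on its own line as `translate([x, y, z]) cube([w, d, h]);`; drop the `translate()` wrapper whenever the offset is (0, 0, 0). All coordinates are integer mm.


// slat z = rail_z + rail_h = 201 + 198 = 399
// slat gap = ⌊(1928 − 10·89) / 11⌋ = 94
translate([104, 355, 0]) cube([50, 50, 445]);
translate([104, 1454, 0]) cube([50, 50, 445]);
translate([2082, 355, 0]) cube([50, 50, 445]);
translate([2082, 1454, 0]) cube([50, 50, 445]);
translate([154, 355, 201]) cube([1928, 26, 198]);
translate([154, 1478, 201]) cube([1928, 26, 198]);
translate([104, 405, 201]) cube([26, 1049, 198]);
translate([2106, 405, 201]) cube([26, 1049, 198]);
translate([248, 355, 399]) cube([89, 1149, 25]);
translate([431, 355, 399]) cube([89, 1149, 25]);
translate([614, 355, 399]) cube([89, 1149, 25]);
translate([797, 355, 399]) cube([89, 1149, 25]);
translate([980, 355, 399]) cube([89, 1149, 25]);
translate([1163, 355, 399]) cube([89, 1149, 25]);
translate([1346, 355, 399]) cube([89, 1149, 25]);
translate([1529, 355, 399]) cube([89, 1149, 25]);
translate([1712, 355, 399]) cube([89, 1149, 25]);
translate([1895, 355, 399]) cube([89, 1149, 25]);


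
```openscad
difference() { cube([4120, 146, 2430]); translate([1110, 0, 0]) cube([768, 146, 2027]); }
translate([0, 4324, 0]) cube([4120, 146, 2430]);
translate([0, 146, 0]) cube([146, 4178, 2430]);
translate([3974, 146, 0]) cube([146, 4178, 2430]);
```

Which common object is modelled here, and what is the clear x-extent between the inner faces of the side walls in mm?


A single room. The interior width is 3828 mm.

Four walls enclosing a rectangle with a door in the front wall — a room. Outside width 4120 minus two 146 mm walls gives 3828 mm.


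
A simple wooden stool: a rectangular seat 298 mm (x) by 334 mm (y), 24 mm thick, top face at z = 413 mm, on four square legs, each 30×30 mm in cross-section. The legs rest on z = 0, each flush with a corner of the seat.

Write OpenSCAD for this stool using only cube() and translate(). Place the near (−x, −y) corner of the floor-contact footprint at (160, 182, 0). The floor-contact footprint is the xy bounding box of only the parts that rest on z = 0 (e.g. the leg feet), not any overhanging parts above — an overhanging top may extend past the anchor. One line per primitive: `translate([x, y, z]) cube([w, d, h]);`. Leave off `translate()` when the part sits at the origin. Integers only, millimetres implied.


// leg_h = 413 - 24 = 389
translate([160, 182, 389]) cube([298, 334, 24]);
translate([160, 182, 0]) cube([30, 30, 389]);
translate([428, 182, 0]) cube([30, 30, 389]);
translate([160, 486, 0]) cube([30, 30, 389]);
translate([428, 486, 0]) cube([30, 30, 389]);


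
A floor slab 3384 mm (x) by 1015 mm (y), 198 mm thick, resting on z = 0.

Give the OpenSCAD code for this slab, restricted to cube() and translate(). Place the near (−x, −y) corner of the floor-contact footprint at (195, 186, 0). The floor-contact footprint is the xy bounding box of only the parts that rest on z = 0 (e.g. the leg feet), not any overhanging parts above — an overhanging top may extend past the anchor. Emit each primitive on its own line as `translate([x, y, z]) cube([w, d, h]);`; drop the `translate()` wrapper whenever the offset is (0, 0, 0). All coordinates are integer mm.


translate([195, 186, 0]) cube([3384, 1015, 198]);


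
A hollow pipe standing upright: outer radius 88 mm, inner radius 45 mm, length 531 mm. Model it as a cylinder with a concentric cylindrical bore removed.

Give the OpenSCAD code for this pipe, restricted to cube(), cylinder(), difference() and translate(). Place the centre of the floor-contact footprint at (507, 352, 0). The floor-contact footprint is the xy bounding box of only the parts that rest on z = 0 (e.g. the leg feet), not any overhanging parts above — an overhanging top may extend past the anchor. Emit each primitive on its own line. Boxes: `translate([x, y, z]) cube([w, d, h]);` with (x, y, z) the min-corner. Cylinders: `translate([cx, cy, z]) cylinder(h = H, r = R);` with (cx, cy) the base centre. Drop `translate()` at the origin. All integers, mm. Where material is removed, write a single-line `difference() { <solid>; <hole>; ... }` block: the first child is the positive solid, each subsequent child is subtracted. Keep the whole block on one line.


difference() { translate([507, 352, 0]) cylinder(h = 531, r = 88); translate([507, 352, 0]) cylinder(h = 531, r = 45); }
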